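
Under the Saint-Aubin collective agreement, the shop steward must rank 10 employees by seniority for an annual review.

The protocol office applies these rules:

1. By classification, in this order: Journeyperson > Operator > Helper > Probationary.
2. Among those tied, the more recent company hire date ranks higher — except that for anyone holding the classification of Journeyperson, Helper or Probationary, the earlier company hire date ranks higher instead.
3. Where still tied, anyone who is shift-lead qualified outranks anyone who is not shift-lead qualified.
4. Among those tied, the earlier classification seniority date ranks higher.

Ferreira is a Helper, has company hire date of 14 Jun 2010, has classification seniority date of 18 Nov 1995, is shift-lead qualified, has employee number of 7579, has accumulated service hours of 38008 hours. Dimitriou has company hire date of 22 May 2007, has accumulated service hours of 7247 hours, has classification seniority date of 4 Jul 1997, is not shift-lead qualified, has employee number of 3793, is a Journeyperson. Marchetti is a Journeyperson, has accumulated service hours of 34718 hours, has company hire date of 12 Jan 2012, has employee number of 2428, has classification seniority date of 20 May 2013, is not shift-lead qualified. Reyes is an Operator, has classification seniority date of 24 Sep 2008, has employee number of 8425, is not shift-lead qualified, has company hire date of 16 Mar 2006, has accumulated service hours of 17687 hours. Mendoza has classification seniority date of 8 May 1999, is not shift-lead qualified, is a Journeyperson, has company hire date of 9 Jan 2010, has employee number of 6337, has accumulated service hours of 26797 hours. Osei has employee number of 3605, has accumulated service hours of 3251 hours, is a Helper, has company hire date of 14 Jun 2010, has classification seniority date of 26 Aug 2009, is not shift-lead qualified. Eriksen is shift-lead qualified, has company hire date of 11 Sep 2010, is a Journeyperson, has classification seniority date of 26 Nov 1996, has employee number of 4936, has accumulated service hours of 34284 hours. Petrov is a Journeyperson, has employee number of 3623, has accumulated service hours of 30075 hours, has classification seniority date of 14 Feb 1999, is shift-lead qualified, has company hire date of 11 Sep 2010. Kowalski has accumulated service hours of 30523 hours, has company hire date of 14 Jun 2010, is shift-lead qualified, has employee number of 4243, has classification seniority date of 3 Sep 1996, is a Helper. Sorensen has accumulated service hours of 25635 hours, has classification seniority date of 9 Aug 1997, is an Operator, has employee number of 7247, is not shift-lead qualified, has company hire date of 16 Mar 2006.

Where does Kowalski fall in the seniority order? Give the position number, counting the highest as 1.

9

By classification: Dimitriou, Mendoza, Eriksen, Petrov and Marchetti (Journeyperson); then Sorensen and Reyes (Operator); then Ferreira, Kowalski and Osei (Helper).
Among Dimitriou, Mendoza, Eriksen, Petrov and Marchetti, by company hire date (earlier first) (reversed rule for this group): Dimitriou (22 May 2007) before Mendoza (9 Jan 2010) before Eriksen and Petrov (11 Sep 2010) before Marchetti (12 Jan 2012).
Eriksen and Petrov are each shift-lead qualified, so the next rule applies.
Among Eriksen and Petrov, by classification seniority date (earlier first): Eriksen (26 Nov 1996) before Petrov (14 Feb 1999).
Sorensen and Reyes both have company hire date 16 Mar 2006, so the next rule applies.
Sorensen and Reyes are each not shift-lead qualified, so the next rule applies.
Among Sorensen and Reyes, by classification seniority date (earlier first): Sorensen (9 Aug 1997) before Reyes (24 Sep 2008).
Ferreira, Kowalski and Osei all have company hire date 14 Jun 2010, so the next rule applies.
Among Ferreira, Kowalski and Osei, shift-lead qualified before not shift-lead qualified: Ferreira and Kowalski (shift-lead qualified) before Osei (not shift-lead qualified).
Among Ferreira and Kowalski, by classification seniority date (earlier first): Ferreira (18 Nov 1995) before Kowalski (3 Sep 1996).
Order: Dimitriou, Mendoza, Eriksen, Petrov, Marchetti, Sorensen, Reyes, Ferreira, Kowalski, Osei. So position 9.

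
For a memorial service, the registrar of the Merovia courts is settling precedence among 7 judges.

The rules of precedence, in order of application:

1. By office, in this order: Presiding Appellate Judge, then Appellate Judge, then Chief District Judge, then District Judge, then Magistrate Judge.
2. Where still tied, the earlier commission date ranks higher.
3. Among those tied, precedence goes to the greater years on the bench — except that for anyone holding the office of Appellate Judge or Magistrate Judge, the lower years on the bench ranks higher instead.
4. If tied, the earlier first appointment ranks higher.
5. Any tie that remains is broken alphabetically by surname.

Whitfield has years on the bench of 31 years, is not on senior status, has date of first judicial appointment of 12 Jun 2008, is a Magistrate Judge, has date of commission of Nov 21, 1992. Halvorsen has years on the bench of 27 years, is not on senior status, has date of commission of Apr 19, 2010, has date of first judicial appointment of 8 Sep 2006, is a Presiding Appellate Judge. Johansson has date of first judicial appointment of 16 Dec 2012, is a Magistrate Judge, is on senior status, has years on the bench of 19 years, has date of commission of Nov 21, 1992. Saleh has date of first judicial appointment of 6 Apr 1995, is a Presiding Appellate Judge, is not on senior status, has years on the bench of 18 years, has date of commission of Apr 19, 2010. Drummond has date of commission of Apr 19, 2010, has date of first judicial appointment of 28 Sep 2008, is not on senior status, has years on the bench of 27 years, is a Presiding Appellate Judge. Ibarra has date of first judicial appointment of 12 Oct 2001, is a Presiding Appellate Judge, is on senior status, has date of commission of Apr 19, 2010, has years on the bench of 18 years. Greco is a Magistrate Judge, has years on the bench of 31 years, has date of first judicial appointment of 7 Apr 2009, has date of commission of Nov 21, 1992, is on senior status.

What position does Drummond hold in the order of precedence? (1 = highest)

2

By office: Halvorsen, Drummond, Saleh and Ibarra (Presiding Appellate Judge); then Johansson, Whitfield and Greco (Magistrate Judge).
Halvorsen, Drummond, Saleh and Ibarra all have date of commission Apr 19, 2010, so the next rule applies.
Among Halvorsen, Drummond, Saleh and Ibarra, by years on the bench (higher first): Halvorsen and Drummond (27 years) before Saleh and Ibarra (18 years).
Among Halvorsen and Drummond, by date of first judicial appointment (earlier first): Halvorsen (8 Sep 2006) before Drummond (28 Sep 2008).
Among Saleh and Ibarra, by date of first judicial appointment (earlier first): Saleh (6 Apr 1995) before Ibarra (12 Oct 2001).
Johansson, Whitfield and Greco all have date of commission Nov 21, 1992, so the next rule applies.
Among Johansson, Whitfield and Greco, by years on the bench (lower first) (reversed rule for this group): Johansson (19 years) before Whitfield and Greco (31 years).
Among Whitfield and Greco, by date of first judicial appointment (earlier first): Whitfield (12 Jun 2008) before Greco (7 Apr 2009).
Order: Halvorsen, Drummond, Saleh, Ibarra, Johansson, Whitfield, Greco. So position 2.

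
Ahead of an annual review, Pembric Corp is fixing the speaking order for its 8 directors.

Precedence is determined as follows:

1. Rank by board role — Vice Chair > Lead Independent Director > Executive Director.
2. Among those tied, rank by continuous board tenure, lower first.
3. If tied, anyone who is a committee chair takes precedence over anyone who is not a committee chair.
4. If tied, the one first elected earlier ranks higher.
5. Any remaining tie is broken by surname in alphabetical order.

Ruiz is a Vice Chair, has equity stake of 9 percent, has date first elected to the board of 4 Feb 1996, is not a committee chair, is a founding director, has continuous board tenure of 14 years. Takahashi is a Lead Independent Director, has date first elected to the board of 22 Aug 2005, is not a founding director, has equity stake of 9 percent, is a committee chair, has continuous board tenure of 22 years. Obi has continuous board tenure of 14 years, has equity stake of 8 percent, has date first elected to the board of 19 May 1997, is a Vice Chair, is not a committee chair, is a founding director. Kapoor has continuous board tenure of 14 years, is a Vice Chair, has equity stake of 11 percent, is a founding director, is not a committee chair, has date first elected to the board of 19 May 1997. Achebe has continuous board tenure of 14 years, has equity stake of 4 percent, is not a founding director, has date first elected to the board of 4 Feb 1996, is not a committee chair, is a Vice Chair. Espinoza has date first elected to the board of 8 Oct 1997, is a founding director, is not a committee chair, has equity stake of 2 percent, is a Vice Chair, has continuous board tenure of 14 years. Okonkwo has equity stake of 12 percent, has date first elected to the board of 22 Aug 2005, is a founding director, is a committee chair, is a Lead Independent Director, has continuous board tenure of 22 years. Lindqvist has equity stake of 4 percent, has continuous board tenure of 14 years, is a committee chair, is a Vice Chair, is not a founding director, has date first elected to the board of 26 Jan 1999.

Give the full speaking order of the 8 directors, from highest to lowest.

By board role: Lindqvist, Achebe, Ruiz, Kapoor, Obi and Espinoza (Vice Chair); then Okonkwo and Takahashi (Lead Independent Director).
Lindqvist, Achebe, Ruiz, Kapoor, Obi and Espinoza all have continuous board tenure 14 years, so the next rule applies.
Among Lindqvist, Achebe, Ruiz, Kapoor, Obi and Espinoza, a committee chair before not a committee chair: Lindqvist (a committee chair) before Achebe, Ruiz, Kapoor, Obi and Espinoza (not a committee chair).
Among Achebe, Ruiz, Kapoor, Obi and Espinoza, by date first elected to the board (earlier first): Achebe and Ruiz (4 Feb 1996) before Kapoor and Obi (19 May 1997) before Espinoza (8 Oct 1997).
Among Achebe and Ruiz, alphabetically by surname: Achebe before Ruiz.
Among Kapoor and Obi, alphabetically by surname: Kapoor before Obi.
Okonkwo and Takahashi both have continuous board tenure 22 years, so the next rule applies.
Okonkwo and Takahashi are each a committee chair, so the next rule applies.
Okonkwo and Takahashi both have date first elected to the board 22 Aug 2005, so the next rule applies.
Among Okonkwo and Takahashi, alphabetically by surname: Okonkwo before Takahashi.
Full order: Lindqvist, Achebe, Ruiz, Kapoor, Obi, Espinoza, Okonkwo, Takahashi.

Lindqvist, Achebe, Ruiz, Kapoor, Obi, Espinoza, Okonkwo, Takahashi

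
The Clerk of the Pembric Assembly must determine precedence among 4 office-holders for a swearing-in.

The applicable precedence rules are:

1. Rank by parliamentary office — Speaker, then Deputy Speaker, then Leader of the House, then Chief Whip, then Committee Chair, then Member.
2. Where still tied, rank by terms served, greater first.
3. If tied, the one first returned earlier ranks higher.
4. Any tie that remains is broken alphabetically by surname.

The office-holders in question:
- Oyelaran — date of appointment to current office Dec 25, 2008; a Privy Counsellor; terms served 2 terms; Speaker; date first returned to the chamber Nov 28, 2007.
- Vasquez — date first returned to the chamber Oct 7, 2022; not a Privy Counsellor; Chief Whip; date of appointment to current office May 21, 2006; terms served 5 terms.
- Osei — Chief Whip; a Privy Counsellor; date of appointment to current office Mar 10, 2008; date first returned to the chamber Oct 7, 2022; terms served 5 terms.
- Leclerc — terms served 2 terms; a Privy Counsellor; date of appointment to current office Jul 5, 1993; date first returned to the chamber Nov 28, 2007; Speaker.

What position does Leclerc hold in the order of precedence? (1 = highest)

1

By parliamentary office: Leclerc and Oyelaran (Speaker); then Osei and Vasquez (Chief Whip).
Leclerc and Oyelaran both have terms served 2 terms, so the next rule applies.
Leclerc and Oyelaran both have date first returned to the chamber Nov 28, 2007, so the next rule applies.
Among Leclerc and Oyelaran, alphabetically by surname: Leclerc before Oyelaran.
Osei and Vasquez both have terms served 5 terms, so the next rule applies.
Osei and Vasquez both have date first returned to the chamber Oct 7, 2022, so the next rule applies.
Among Osei and Vasquez, alphabetically by surname: Osei before Vasquez.
Order: Leclerc, Oyelaran, Osei, Vasquez. So position 1.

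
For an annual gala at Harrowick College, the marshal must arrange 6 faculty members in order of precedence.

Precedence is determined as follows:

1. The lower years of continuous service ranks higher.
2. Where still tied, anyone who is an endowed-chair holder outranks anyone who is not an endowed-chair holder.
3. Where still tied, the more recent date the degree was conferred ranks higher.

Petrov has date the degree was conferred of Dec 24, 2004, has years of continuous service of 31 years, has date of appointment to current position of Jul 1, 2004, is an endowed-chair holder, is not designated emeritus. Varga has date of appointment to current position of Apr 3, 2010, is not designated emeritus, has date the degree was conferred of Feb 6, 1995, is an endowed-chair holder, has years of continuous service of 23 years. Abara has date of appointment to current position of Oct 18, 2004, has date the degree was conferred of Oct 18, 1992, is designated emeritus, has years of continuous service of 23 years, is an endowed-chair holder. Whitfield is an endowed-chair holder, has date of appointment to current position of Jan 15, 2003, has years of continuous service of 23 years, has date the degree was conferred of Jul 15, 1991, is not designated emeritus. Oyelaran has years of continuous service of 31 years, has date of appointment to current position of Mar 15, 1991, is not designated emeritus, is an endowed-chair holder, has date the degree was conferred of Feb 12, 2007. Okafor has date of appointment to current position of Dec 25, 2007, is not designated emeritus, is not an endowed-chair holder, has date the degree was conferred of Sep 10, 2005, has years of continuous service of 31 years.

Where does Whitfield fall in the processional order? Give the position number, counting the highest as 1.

By years of continuous service (lower first): Varga, Abara and Whitfield (each 23 years); then Oyelaran, Petrov and Okafor (each 31 years).
Varga, Abara and Whitfield are each an endowed-chair holder, so the next rule applies.
Among Varga, Abara and Whitfield, by date the degree was conferred (later first): Varga (Feb 6, 1995) before Abara (Oct 18, 1992) before Whitfield (Jul 15, 1991).
Among Oyelaran, Petrov and Okafor, an endowed-chair holder before not an endowed-chair holder: Oyelaran and Petrov (an endowed-chair holder) before Okafor (not an endowed-chair holder).
Among Oyelaran and Petrov, by date the degree was conferred (later first): Oyelaran (Feb 12, 2007) before Petrov (Dec 24, 2004).
Order: Varga, Abara, Whitfield, Oyelaran, Petrov, Okafor. So position 3.

3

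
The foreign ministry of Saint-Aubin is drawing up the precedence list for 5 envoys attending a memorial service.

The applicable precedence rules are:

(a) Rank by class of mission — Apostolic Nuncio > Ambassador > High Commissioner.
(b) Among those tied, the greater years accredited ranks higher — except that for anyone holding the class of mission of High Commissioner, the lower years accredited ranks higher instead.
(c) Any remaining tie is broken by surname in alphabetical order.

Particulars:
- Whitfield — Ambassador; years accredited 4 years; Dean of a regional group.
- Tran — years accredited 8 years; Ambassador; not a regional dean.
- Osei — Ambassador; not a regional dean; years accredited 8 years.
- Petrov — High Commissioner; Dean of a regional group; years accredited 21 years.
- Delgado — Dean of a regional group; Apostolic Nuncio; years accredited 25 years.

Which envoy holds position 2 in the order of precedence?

By class of mission: Delgado (Apostolic Nuncio); then Osei, Tran and Whitfield (Ambassador); then Petrov (High Commissioner).
Among Osei, Tran and Whitfield, by years accredited (higher first): Osei and Tran (8 years) before Whitfield (4 years).
Among Osei and Tran, alphabetically by surname: Osei before Tran.
Order: Delgado, Osei, Tran, Whitfield, Petrov.

Osei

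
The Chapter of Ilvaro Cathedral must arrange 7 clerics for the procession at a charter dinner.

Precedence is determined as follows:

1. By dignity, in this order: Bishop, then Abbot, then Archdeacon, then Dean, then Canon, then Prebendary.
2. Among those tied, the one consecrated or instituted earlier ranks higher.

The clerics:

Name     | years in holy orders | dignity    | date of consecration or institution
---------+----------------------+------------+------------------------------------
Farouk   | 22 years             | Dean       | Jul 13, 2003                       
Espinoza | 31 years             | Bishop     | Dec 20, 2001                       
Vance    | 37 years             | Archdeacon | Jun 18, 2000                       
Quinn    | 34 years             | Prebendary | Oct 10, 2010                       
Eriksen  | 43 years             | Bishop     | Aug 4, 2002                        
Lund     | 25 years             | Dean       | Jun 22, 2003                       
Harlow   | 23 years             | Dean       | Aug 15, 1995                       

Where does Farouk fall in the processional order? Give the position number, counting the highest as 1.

6

By dignity: Espinoza and Eriksen (Bishop); then Vance (Archdeacon); then Harlow, Lund and Farouk (Dean); then Quinn (Prebendary).
Among Espinoza and Eriksen, by date of consecration or institution (earlier first): Espinoza (Dec 20, 2001) before Eriksen (Aug 4, 2002).
Among Harlow, Lund and Farouk, by date of consecration or institution (earlier first): Harlow (Aug 15, 1995) before Lund (Jun 22, 2003) before Farouk (Jul 13, 2003).
Order: Espinoza, Eriksen, Vance, Harlow, Lund, Farouk, Quinn. So position 6.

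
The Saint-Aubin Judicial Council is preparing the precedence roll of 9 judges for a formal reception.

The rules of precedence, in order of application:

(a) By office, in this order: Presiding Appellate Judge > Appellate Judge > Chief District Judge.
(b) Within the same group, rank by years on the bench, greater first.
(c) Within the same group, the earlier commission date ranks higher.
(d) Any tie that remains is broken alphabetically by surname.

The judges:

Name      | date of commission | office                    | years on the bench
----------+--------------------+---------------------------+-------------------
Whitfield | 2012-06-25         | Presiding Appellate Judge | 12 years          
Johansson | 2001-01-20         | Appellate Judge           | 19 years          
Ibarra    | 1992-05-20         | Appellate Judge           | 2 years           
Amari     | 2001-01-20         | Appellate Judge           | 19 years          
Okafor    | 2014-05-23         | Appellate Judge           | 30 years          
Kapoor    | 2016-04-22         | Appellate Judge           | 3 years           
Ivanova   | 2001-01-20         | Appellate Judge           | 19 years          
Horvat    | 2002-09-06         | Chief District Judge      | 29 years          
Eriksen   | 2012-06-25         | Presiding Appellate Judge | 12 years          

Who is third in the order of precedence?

Okafor

By office: Eriksen and Whitfield (Presiding Appellate Judge); then Okafor, Amari, Ivanova, Johansson, Kapoor and Ibarra (Appellate Judge); then Horvat (Chief District Judge).
Eriksen and Whitfield both have years on the bench 12 years, so the next rule applies.
Eriksen and Whitfield both have date of commission 2012-06-25, so the next rule applies.
Among Eriksen and Whitfield, alphabetically by surname: Eriksen before Whitfield.
Among Okafor, Amari, Ivanova, Johansson, Kapoor and Ibarra, by years on the bench (higher first): Okafor (30 years) before Amari, Ivanova and Johansson (19 years) before Kapoor (3 years) before Ibarra (2 years).
Amari, Ivanova and Johansson all have date of commission 2001-01-20, so the next rule applies.
Among Amari, Ivanova and Johansson, alphabetically by surname: Amari before Ivanova before Johansson.
Order: Eriksen, Whitfield, Okafor, Amari, Ivanova, Johansson, Kapoor, Ibarra, Horvat.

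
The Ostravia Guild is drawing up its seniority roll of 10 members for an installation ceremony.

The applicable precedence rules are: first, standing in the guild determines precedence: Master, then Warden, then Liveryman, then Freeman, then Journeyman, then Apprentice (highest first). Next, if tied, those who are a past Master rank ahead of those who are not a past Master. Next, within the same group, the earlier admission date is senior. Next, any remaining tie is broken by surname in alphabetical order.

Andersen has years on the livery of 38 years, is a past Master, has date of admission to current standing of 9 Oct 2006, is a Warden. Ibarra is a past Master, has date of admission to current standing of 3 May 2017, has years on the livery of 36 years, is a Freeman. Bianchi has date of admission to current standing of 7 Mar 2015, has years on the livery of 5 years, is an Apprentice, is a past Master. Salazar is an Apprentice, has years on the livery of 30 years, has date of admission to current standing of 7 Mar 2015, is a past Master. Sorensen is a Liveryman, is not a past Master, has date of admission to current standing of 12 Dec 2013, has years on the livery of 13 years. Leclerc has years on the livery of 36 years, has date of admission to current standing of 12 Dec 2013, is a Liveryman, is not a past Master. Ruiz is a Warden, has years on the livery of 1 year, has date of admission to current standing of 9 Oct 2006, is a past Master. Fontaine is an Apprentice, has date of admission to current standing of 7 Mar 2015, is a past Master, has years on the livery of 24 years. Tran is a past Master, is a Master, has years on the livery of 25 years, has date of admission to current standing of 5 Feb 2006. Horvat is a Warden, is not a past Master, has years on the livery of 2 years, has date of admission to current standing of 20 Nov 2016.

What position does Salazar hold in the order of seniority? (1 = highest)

By standing in the guild: Tran (Master); then Andersen, Ruiz and Horvat (Warden); then Leclerc and Sorensen (Liveryman); then Ibarra (Freeman); then Bianchi, Fontaine and Salazar (Apprentice).
Among Andersen, Ruiz and Horvat, a past Master before not a past Master: Andersen and Ruiz (a past Master) before Horvat (not a past Master).
Andersen and Ruiz both have date of admission to current standing 9 Oct 2006, so the next rule applies.
Among Andersen and Ruiz, alphabetically by surname: Andersen before Ruiz.
Leclerc and Sorensen are each not a past Master, so the next rule applies.
Leclerc and Sorensen both have date of admission to current standing 12 Dec 2013, so the next rule applies.
Among Leclerc and Sorensen, alphabetically by surname: Leclerc before Sorensen.
Bianchi, Fontaine and Salazar are each a past Master, so the next rule applies.
Bianchi, Fontaine and Salazar all have date of admission to current standing 7 Mar 2015, so the next rule applies.
Among Bianchi, Fontaine and Salazar, alphabetically by surname: Bianchi before Fontaine before Salazar.
Order: Tran, Andersen, Ruiz, Horvat, Leclerc, Sorensen, Ibarra, Bianchi, Fontaine, Salazar. So position 10.

10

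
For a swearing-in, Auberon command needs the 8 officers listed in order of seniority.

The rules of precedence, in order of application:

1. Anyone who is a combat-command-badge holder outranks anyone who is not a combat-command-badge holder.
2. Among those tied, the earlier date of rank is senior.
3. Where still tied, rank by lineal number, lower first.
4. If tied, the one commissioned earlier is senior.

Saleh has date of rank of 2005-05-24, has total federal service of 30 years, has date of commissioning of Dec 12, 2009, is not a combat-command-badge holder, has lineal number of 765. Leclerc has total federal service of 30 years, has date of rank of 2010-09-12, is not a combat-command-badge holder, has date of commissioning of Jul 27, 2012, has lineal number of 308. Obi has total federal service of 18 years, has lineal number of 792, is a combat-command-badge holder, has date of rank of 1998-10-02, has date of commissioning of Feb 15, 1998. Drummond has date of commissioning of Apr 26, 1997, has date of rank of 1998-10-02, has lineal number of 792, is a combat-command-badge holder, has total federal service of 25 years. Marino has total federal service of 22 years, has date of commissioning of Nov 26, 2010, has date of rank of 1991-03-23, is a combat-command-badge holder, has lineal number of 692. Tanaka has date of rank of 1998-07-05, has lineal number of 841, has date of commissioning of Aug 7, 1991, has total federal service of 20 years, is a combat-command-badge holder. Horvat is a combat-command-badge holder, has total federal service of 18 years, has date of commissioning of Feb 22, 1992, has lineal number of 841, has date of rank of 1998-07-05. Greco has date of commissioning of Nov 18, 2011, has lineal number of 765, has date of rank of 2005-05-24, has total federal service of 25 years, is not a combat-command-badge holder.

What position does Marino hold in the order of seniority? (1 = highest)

By the first rule: Marino, Tanaka, Horvat, Drummond and Obi (each a combat-command-badge holder); then Saleh, Greco and Leclerc (each not a combat-command-badge holder).
Among Marino, Tanaka, Horvat, Drummond and Obi, by date of rank (earlier first): Marino (1991-03-23) before Tanaka and Horvat (1998-07-05) before Drummond and Obi (1998-10-02).
Tanaka and Horvat both have lineal number 841, so the next rule applies.
Among Tanaka and Horvat, by date of commissioning (earlier first): Tanaka (Aug 7, 1991) before Horvat (Feb 22, 1992).
Drummond and Obi both have lineal number 792, so the next rule applies.
Among Drummond and Obi, by date of commissioning (earlier first): Drummond (Apr 26, 1997) before Obi (Feb 15, 1998).
Among Saleh, Greco and Leclerc, by date of rank (earlier first): Saleh and Greco (2005-05-24) before Leclerc (2010-09-12).
Saleh and Greco both have lineal number 765, so the next rule applies.
Among Saleh and Greco, by date of commissioning (earlier first): Saleh (Dec 12, 2009) before Greco (Nov 18, 2011).
Order: Marino, Tanaka, Horvat, Drummond, Obi, Saleh, Greco, Leclerc. So position 1.

1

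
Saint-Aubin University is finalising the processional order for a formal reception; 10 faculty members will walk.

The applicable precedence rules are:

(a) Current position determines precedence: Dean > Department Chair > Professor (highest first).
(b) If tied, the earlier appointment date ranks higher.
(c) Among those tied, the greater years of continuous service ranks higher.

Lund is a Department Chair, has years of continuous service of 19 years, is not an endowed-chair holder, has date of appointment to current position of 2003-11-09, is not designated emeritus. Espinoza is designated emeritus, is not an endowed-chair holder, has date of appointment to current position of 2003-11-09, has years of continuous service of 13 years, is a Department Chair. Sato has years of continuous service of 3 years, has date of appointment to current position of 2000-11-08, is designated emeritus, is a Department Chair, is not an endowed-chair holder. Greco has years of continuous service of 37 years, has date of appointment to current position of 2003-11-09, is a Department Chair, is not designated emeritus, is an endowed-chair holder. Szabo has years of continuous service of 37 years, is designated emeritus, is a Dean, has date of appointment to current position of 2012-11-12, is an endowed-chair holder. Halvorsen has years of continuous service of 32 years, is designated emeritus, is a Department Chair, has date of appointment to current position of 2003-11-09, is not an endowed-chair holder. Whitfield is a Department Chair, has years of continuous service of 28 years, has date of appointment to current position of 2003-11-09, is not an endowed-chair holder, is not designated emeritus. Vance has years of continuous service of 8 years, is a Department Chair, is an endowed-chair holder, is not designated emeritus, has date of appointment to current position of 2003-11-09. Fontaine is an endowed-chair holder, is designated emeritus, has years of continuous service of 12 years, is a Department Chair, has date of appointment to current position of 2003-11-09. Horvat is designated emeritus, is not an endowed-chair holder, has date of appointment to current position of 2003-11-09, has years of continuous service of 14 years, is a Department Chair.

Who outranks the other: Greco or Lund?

Greco

By current position: Szabo (Dean); then Sato, Greco, Halvorsen, Whitfield, Lund, Horvat, Espinoza, Fontaine and Vance (Department Chair).
Among Sato, Greco, Halvorsen, Whitfield, Lund, Horvat, Espinoza, Fontaine and Vance, by date of appointment to current position (earlier first): Sato (2000-11-08) before Greco, Halvorsen, Whitfield, Lund, Horvat, Espinoza, Fontaine and Vance (2003-11-09).
Among Greco, Halvorsen, Whitfield, Lund, Horvat, Espinoza, Fontaine and Vance, by years of continuous service (higher first): Greco (37 years) before Halvorsen (32 years) before Whitfield (28 years) before Lund (19 years) before Horvat (14 years) before Espinoza (13 years) before Fontaine (12 years) before Vance (8 years).
So Greco takes precedence.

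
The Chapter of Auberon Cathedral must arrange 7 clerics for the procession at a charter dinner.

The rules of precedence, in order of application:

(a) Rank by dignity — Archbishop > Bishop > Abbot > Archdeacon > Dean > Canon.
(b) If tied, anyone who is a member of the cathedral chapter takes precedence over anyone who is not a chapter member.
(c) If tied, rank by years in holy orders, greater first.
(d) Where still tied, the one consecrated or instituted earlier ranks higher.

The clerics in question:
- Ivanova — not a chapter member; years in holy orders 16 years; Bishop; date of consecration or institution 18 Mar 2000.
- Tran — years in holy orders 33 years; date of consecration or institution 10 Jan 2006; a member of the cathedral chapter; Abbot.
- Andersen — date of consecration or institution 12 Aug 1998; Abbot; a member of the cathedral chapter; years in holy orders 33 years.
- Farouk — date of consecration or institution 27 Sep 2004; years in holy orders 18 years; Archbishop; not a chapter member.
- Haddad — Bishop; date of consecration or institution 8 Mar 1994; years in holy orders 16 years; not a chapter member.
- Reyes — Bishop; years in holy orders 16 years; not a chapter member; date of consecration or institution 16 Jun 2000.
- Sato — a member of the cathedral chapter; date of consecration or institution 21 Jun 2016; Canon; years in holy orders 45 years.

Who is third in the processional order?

By dignity: Farouk (Archbishop); then Haddad, Ivanova and Reyes (Bishop); then Andersen and Tran (Abbot); then Sato (Canon).
Haddad, Ivanova and Reyes are each not a chapter member, so the next rule applies.
Haddad, Ivanova and Reyes all have years in holy orders 16 years, so the next rule applies.
Among Haddad, Ivanova and Reyes, by date of consecration or institution (earlier first): Haddad (8 Mar 1994) before Ivanova (18 Mar 2000) before Reyes (16 Jun 2000).
Andersen and Tran are each a member of the cathedral chapter, so the next rule applies.
Andersen and Tran both have years in holy orders 33 years, so the next rule applies.
Among Andersen and Tran, by date of consecration or institution (earlier first): Andersen (12 Aug 1998) before Tran (10 Jan 2006).
Order: Farouk, Haddad, Ivanova, Reyes, Andersen, Tran, Sato.

Ivanova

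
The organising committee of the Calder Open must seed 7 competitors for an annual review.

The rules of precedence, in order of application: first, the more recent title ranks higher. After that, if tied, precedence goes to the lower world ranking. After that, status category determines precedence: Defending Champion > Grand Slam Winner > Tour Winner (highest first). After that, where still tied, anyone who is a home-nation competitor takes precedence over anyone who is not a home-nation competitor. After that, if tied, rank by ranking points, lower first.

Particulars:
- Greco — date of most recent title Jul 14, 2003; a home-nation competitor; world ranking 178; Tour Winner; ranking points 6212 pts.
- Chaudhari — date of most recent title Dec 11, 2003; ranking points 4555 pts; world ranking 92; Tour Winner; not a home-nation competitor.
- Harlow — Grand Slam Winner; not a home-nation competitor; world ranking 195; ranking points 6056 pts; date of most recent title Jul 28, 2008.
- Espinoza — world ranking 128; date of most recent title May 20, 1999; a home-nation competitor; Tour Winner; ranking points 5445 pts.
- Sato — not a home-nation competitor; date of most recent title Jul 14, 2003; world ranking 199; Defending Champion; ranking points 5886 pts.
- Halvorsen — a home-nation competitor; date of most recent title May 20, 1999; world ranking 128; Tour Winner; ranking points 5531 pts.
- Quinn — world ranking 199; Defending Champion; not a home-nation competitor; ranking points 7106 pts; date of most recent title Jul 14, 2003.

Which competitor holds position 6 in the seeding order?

By date of most recent title (later first): Harlow (Jul 28, 2008); then Chaudhari (Dec 11, 2003); then Greco, Sato and Quinn (each Jul 14, 2003); then Espinoza and Halvorsen (both May 20, 1999).
Among Greco, Sato and Quinn, by world ranking (lower first): Greco (178) before Sato and Quinn (199).
Sato and Quinn are each Defending Champion, so the next rule applies.
Sato and Quinn are each not a home-nation competitor, so the next rule applies.
Among Sato and Quinn, by ranking points (lower first): Sato (5886 pts) before Quinn (7106 pts).
Espinoza and Halvorsen both have world ranking 128, so the next rule applies.
Espinoza and Halvorsen are each Tour Winner, so the next rule applies.
Espinoza and Halvorsen are each a home-nation competitor, so the next rule applies.
Among Espinoza and Halvorsen, by ranking points (lower first): Espinoza (5445 pts) before Halvorsen (5531 pts).
Order: Harlow, Chaudhari, Greco, Sato, Quinn, Espinoza, Halvorsen.

Espinoza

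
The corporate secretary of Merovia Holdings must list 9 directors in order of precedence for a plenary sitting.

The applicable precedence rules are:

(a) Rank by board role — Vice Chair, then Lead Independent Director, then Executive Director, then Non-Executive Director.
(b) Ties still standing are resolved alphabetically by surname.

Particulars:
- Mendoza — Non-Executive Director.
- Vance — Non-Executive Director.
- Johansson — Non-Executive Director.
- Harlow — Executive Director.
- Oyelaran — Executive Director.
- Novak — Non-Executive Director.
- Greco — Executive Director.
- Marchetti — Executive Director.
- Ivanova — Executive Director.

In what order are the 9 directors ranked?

Greco, Harlow, Ivanova, Marchetti, Oyelaran, Johansson, Mendoza, Novak, Vance

By board role: Greco, Harlow, Ivanova, Marchetti and Oyelaran (Executive Director); then Johansson, Mendoza, Novak and Vance (Non-Executive Director).
Among Greco, Harlow, Ivanova, Marchetti and Oyelaran, alphabetically by surname: Greco before Harlow before Ivanova before Marchetti before Oyelaran.
Among Johansson, Mendoza, Novak and Vance, alphabetically by surname: Johansson before Mendoza before Novak before Vance.
Full order: Greco, Harlow, Ivanova, Marchetti, Oyelaran, Johansson, Mendoza, Novak, Vance.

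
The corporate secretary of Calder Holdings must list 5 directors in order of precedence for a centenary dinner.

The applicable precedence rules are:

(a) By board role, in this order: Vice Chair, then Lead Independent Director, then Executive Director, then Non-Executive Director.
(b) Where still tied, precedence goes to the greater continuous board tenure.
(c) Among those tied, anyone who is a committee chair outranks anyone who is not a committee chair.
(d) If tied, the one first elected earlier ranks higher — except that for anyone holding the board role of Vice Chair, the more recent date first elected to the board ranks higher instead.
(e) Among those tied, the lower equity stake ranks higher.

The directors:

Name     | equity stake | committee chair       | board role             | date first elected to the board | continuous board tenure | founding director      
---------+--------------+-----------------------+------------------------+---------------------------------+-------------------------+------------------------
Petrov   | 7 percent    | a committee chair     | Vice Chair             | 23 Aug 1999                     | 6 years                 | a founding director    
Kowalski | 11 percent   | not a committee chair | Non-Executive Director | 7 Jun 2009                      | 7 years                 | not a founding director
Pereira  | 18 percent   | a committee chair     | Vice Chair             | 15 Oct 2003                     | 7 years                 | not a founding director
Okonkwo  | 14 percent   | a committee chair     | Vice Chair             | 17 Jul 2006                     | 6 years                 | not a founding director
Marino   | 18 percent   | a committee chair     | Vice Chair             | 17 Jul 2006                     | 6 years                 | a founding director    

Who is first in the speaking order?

Pereira

By board role: Pereira, Okonkwo, Marino and Petrov (Vice Chair); then Kowalski (Non-Executive Director).
Among Pereira, Okonkwo, Marino and Petrov, by continuous board tenure (higher first): Pereira (7 years) before Okonkwo, Marino and Petrov (6 years).
Okonkwo, Marino and Petrov are each a committee chair, so the next rule applies.
Among Okonkwo, Marino and Petrov, by date first elected to the board (later first) (reversed rule for this group): Okonkwo and Marino (17 Jul 2006) before Petrov (23 Aug 1999).
Among Okonkwo and Marino, by equity stake (lower first): Okonkwo (14 percent) before Marino (18 percent).
Order: Pereira, Okonkwo, Marino, Petrov, Kowalski.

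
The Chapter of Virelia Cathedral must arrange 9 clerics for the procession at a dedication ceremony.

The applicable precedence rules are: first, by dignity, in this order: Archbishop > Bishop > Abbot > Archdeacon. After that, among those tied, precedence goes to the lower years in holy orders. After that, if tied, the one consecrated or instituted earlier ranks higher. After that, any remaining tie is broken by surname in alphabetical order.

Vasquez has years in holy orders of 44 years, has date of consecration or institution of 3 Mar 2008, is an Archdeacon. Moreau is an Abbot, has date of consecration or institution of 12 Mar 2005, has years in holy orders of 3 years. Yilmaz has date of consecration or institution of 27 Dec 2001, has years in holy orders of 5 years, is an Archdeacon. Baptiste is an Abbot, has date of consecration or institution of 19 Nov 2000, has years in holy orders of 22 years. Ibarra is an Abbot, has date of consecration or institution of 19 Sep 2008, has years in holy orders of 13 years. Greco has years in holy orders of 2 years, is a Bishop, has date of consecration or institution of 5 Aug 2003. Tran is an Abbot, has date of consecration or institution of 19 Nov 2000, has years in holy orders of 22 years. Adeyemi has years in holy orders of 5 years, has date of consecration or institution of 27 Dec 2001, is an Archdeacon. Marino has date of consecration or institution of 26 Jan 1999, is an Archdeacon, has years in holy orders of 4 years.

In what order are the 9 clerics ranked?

Greco, Moreau, Ibarra, Baptiste, Tran, Marino, Adeyemi, Yilmaz, Vasquez

By dignity: Greco (Bishop); then Moreau, Ibarra, Baptiste and Tran (Abbot); then Marino, Adeyemi, Yilmaz and Vasquez (Archdeacon).
Among Moreau, Ibarra, Baptiste and Tran, by years in holy orders (lower first): Moreau (3 years) before Ibarra (13 years) before Baptiste and Tran (22 years).
Baptiste and Tran both have date of consecration or institution 19 Nov 2000, so the next rule applies.
Among Baptiste and Tran, alphabetically by surname: Baptiste before Tran.
Among Marino, Adeyemi, Yilmaz and Vasquez, by years in holy orders (lower first): Marino (4 years) before Adeyemi and Yilmaz (5 years) before Vasquez (44 years).
Adeyemi and Yilmaz both have date of consecration or institution 27 Dec 2001, so the next rule applies.
Among Adeyemi and Yilmaz, alphabetically by surname: Adeyemi before Yilmaz.
Full order: Greco, Moreau, Ibarra, Baptiste, Tran, Marino, Adeyemi, Yilmaz, Vasquez.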